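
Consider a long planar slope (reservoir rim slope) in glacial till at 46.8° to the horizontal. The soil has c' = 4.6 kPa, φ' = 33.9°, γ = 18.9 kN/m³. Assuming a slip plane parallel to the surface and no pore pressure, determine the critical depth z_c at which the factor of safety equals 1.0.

z_c = 1.32 m

Setting FS = 1.00 in FS = [c' + γz cos²β tanφ'] / [γz sinβ cosβ] and solving for z:
z = c' / [γ cosβ (FS·sinβ − cosβ·tanφ')]
  = 4.6 / [18.9·cos46.8°·(1.00·sin46.8° − cos46.8°·tan33.9°)]
  = 4.6 / [18.9·0.6845·(1.00·0.7290 − 0.6845·0.6720)]
  = 4.6 / 3.4799 = 1.322 m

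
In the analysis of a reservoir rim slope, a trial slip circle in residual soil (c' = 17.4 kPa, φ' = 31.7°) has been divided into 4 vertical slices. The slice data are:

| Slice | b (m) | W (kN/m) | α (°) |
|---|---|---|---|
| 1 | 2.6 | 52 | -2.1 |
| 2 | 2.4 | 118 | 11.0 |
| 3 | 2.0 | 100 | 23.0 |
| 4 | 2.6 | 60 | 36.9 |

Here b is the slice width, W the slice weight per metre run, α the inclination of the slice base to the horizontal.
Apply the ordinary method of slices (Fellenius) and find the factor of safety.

Ordinary method of slices: FS = Σ[c'·Δl_i + (W_i cosα_i)·tanφ'] / Σ W_i sinα_i, with Δl_i = b_i / cosα_i.
Slice 1: Δl = 2.6/cos(-2.1°) = 2.602 m; N'_1 = 52·cos(-2.1°) = 52.0; c'Δl = 45.27; W sinα = -1.9
Slice 2: Δl = 2.4/cos11.0° = 2.445 m; N'_2 = 118·cos11.0° = 115.8; c'Δl = 42.54; W sinα = 22.5
Slice 3: Δl = 2.0/cos23.0° = 2.173 m; N'_3 = 100·cos23.0° = 92.1; c'Δl = 37.81; W sinα = 39.1
Slice 4: Δl = 2.6/cos36.9° = 3.251 m; N'_4 = 60·cos36.9° = 48.0; c'Δl = 56.57; W sinα = 36.0
Σc'Δl = 182.2 kN/m; ΣN' = 307.8 kN/m; ΣW sinα = 95.7 kN/m
Resisting = 182.2 + 307.8·tan31.7° = 182.2 + 190.1 = 372.3 kN/m
FS = 372.3 / 95.7 = 3.890

FS = 3.89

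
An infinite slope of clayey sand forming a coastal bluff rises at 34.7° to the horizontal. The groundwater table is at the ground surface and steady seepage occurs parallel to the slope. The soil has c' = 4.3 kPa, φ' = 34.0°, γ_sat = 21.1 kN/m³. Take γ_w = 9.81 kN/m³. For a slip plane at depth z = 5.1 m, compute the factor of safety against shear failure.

With seepage parallel to the slope and the water table at the surface, the effective normal stress on the slip plane uses the buoyant unit weight γ' = γ_sat − γ_w while the driving shear stress uses γ_sat:
FS = [c' + γ' z cos²β tanφ'] / [γ_sat z sinβ cosβ]
γ' = 21.1 − 9.81 = 11.29 kN/m³
Numerator = 4.3 + 11.29·5.1·cos²34.7°·tan34.0° = 4.3 + 11.29·5.1·0.6759·0.6745 = 30.551 kPa
Denominator = 21.1·5.1·sin34.7°·cos34.7° = 21.1·5.1·0.5693·0.8221 = 50.365 kPa
FS = 30.551 / 50.365 = 0.607

FS = 0.61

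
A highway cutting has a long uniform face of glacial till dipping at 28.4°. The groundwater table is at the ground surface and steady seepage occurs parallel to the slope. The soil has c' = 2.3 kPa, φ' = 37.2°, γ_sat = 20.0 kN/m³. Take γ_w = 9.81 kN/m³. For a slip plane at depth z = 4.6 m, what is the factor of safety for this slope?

FS = 0.77

With seepage parallel to the slope and the water table at the surface, the effective normal stress on the slip plane uses the buoyant unit weight γ' = γ_sat − γ_w while the driving shear stress uses γ_sat:
FS = [c' + γ' z cos²β tanφ'] / [γ_sat z sinβ cosβ]
γ' = 20.0 − 9.81 = 10.19 kN/m³
Numerator = 2.3 + 10.19·4.6·cos²28.4°·tan37.2° = 2.3 + 10.19·4.6·0.7738·0.7590 = 29.831 kPa
Denominator = 20.0·4.6·sin28.4°·cos28.4° = 20.0·4.6·0.4756·0.8796 = 38.491 kPa
FS = 29.831 / 38.491 = 0.775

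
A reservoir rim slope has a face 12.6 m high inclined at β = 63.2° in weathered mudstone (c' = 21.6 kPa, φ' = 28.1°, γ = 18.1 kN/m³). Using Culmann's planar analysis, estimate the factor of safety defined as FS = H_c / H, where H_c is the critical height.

FS = 1.64

H_c = (4c'/γ) · sinβ cosφ' / [1 − cos(β − φ')]
    = (4·21.6/18.1) · sin63.2°·cos28.1° / [1 − cos35.1°]
    = 4.773 · 0.7874 / 0.1819 = 20.67 m
FS = H_c / H = 20.67 / 12.6 = 1.640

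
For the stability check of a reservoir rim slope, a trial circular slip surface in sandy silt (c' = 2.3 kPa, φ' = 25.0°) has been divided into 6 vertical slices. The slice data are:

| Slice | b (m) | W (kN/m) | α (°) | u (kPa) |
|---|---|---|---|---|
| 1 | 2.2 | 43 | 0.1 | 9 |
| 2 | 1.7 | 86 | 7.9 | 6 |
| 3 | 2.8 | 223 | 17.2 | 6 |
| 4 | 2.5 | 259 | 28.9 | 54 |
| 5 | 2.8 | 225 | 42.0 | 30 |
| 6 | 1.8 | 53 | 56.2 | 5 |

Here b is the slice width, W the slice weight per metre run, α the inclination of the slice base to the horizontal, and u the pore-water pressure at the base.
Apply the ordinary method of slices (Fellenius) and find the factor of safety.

Ordinary method of slices: FS = Σ[c'·Δl_i + (W_i cosα_i − u_i·Δl_i)·tanφ'] / Σ W_i sinα_i, with Δl_i = b_i / cosα_i.
Slice 1: Δl = 2.2/cos0.1° = 2.200 m; N'_1 = 43·cos0.1° − 9·2.200 = 23.2; c'Δl = 5.06; W sinα = 0.1
Slice 2: Δl = 1.7/cos7.9° = 1.716 m; N'_2 = 86·cos7.9° − 6·1.716 = 74.9; c'Δl = 3.95; W sinα = 11.8
Slice 3: Δl = 2.8/cos17.2° = 2.931 m; N'_3 = 223·cos17.2° − 6·2.931 = 195.4; c'Δl = 6.74; W sinα = 65.9
Slice 4: Δl = 2.5/cos28.9° = 2.856 m; N'_4 = 259·cos28.9° − 54·2.856 = 72.5; c'Δl = 6.57; W sinα = 125.2
Slice 5: Δl = 2.8/cos42.0° = 3.768 m; N'_5 = 225·cos42.0° − 30·3.768 = 54.2; c'Δl = 8.67; W sinα = 150.6
Slice 6: Δl = 1.8/cos56.2° = 3.236 m; N'_6 = 53·cos56.2° − 5·3.236 = 13.3; c'Δl = 7.44; W sinα = 44.0
Σc'Δl = 38.4 kN/m; ΣN' = 433.5 kN/m; ΣW sinα = 397.6 kN/m
Resisting = 38.4 + 433.5·tan25.0° = 38.4 + 202.2 = 240.6 kN/m
FS = 240.6 / 397.6 = 0.605

FS = 0.61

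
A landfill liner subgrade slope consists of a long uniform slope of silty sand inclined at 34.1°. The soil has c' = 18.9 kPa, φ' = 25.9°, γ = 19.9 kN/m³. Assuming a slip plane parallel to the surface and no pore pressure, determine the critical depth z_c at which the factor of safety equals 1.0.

z_c = 7.23 m

Setting FS = 1.00 in FS = [c' + γz cos²β tanφ'] / [γz sinβ cosβ] and solving for z:
z = c' / [γ cosβ (FS·sinβ − cosβ·tanφ')]
  = 18.9 / [19.9·cos34.1°·(1.00·sin34.1° − cos34.1°·tan25.9°)]
  = 18.9 / [19.9·0.8281·(1.00·0.5606 − 0.8281·0.4856)]
  = 18.9 / 2.6127 = 7.234 m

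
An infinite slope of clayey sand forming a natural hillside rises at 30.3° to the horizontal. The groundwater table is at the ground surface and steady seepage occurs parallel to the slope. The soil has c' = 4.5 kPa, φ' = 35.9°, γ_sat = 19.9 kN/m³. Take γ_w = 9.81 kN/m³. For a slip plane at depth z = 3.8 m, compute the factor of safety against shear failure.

FS = 0.76

With seepage parallel to the slope and the water table at the surface, the effective normal stress on the slip plane uses the buoyant unit weight γ' = γ_sat − γ_w while the driving shear stress uses γ_sat:
FS = [c' + γ' z cos²β tanφ'] / [γ_sat z sinβ cosβ]
γ' = 19.9 − 9.81 = 10.09 kN/m³
Numerator = 4.5 + 10.09·3.8·cos²30.3°·tan35.9° = 4.5 + 10.09·3.8·0.7455·0.7239 = 25.190 kPa
Denominator = 19.9·3.8·sin30.3°·cos30.3° = 19.9·3.8·0.5045·0.8634 = 32.941 kPa
FS = 25.190 / 32.941 = 0.765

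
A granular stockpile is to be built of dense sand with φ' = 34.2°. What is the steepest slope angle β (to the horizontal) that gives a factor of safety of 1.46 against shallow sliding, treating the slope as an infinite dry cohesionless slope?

For an infinite dry cohesionless slope FS = tanφ'/tanβ, so tanβ = tanφ' / FS.
tanβ = tan34.2° / 1.46 = 0.6796 / 1.46 = 0.4655
β = arctan(0.4655) = 24.96°

β = 25.0°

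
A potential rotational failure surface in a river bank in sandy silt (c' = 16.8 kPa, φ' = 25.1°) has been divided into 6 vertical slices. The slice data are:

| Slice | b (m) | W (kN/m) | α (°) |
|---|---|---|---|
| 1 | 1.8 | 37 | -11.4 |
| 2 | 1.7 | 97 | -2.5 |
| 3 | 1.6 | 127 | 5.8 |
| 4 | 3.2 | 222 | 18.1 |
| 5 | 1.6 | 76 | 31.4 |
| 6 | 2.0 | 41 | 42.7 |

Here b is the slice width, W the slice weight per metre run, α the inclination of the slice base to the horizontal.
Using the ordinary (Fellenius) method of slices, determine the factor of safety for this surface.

FS = 3.52

Ordinary method of slices: FS = Σ[c'·Δl_i + (W_i cosα_i)·tanφ'] / Σ W_i sinα_i, with Δl_i = b_i / cosα_i.
Slice 1: Δl = 1.8/cos(-11.4°) = 1.836 m; N'_1 = 37·cos(-11.4°) = 36.3; c'Δl = 30.85; W sinα = -7.3
Slice 2: Δl = 1.7/cos(-2.5°) = 1.702 m; N'_2 = 97·cos(-2.5°) = 96.9; c'Δl = 28.59; W sinα = -4.2
Slice 3: Δl = 1.6/cos5.8° = 1.608 m; N'_3 = 127·cos5.8° = 126.3; c'Δl = 27.02; W sinα = 12.8
Slice 4: Δl = 3.2/cos18.1° = 3.367 m; N'_4 = 222·cos18.1° = 211.0; c'Δl = 56.56; W sinα = 69.0
Slice 5: Δl = 1.6/cos31.4° = 1.875 m; N'_5 = 76·cos31.4° = 64.9; c'Δl = 31.49; W sinα = 39.6
Slice 6: Δl = 2.0/cos42.7° = 2.721 m; N'_6 = 41·cos42.7° = 30.1; c'Δl = 45.72; W sinα = 27.8
Σc'Δl = 220.2 kN/m; ΣN' = 565.5 kN/m; ΣW sinα = 137.7 kN/m
Resisting = 220.2 + 565.5·tan25.1° = 220.2 + 264.9 = 485.1 kN/m
FS = 485.1 / 137.7 = 3.524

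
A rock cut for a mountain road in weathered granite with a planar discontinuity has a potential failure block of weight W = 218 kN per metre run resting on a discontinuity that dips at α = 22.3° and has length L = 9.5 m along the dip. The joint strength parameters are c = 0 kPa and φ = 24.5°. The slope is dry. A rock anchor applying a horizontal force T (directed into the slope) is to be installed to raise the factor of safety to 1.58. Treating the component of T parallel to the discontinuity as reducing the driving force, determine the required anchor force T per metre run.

Resolving forces along and normal to the sliding plane, with the horizontal anchor force T adding T·sinα to the effective normal force and T·cosα acting up the plane against the driving force:
FS = [cL + (W cosα + T sinα) tanφ] / [W sinα − T cosα]
Without the anchor: N' = 201.7 kN/m, driving T_d = 82.7 kN/m, resisting R = 0·9.5 + 201.7·tan24.5° = 91.9 kN/m, FS = 1.11.
Setting FS = 1.58 and solving for T:
1.58·(82.7 − T cos22.3°) = 91.9 + T sin22.3°·tan24.5°
T·(sin22.3°·tan24.5° + 1.58·cos22.3°) = 1.58·82.7 − 91.9
T·(0.3795·0.4557 + 1.58·0.9252) = 130.7 − 91.9 = 38.8
T·1.6348 = 38.8
T = 23.7 kN/m

T = 24 kN/m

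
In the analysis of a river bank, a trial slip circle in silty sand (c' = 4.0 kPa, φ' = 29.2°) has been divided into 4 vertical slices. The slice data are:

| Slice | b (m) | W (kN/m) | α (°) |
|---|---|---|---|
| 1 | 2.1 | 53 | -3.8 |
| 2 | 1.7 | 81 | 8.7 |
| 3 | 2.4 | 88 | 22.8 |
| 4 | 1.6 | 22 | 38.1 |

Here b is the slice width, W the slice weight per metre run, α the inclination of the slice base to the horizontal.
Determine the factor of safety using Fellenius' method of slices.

Ordinary method of slices: FS = Σ[c'·Δl_i + (W_i cosα_i)·tanφ'] / Σ W_i sinα_i, with Δl_i = b_i / cosα_i.
Slice 1: Δl = 2.1/cos(-3.8°) = 2.105 m; N'_1 = 53·cos(-3.8°) = 52.9; c'Δl = 8.42; W sinα = -3.5
Slice 2: Δl = 1.7/cos8.7° = 1.720 m; N'_2 = 81·cos8.7° = 80.1; c'Δl = 6.88; W sinα = 12.3
Slice 3: Δl = 2.4/cos22.8° = 2.603 m; N'_3 = 88·cos22.8° = 81.1; c'Δl = 10.41; W sinα = 34.1
Slice 4: Δl = 1.6/cos38.1° = 2.033 m; N'_4 = 22·cos38.1° = 17.3; c'Δl = 8.13; W sinα = 13.6
Σc'Δl = 33.8 kN/m; ΣN' = 231.4 kN/m; ΣW sinα = 56.4 kN/m
Resisting = 33.8 + 231.4·tan29.2° = 33.8 + 129.3 = 163.2 kN/m
FS = 163.2 / 56.4 = 2.892

FS = 2.89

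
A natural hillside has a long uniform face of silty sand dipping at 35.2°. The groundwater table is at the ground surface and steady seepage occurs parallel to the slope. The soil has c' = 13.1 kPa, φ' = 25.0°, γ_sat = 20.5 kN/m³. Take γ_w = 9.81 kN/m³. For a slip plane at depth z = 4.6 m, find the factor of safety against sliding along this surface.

FS = 0.64

With seepage parallel to the slope and the water table at the surface, the effective normal stress on the slip plane uses the buoyant unit weight γ' = γ_sat − γ_w while the driving shear stress uses γ_sat:
FS = [c' + γ' z cos²β tanφ'] / [γ_sat z sinβ cosβ]
γ' = 20.5 − 9.81 = 10.69 kN/m³
Numerator = 13.1 + 10.69·4.6·cos²35.2°·tan25.0° = 13.1 + 10.69·4.6·0.6677·0.4663 = 28.411 kPa
Denominator = 20.5·4.6·sin35.2°·cos35.2° = 20.5·4.6·0.5764·0.8171 = 44.418 kPa
FS = 28.411 / 44.418 = 0.640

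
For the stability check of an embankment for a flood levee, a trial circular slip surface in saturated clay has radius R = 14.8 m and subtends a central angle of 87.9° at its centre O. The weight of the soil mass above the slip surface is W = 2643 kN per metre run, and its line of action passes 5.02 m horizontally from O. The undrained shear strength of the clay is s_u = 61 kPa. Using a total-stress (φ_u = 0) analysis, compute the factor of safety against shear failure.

Taking moments about the centre O, the resisting moment is provided by the undrained shear strength acting along the arc:
Arc length L_a = R·θ = 14.8·(87.9°·π/180) = 14.8·1.5341 = 22.71 m
M_R = s_u·L_a·R = 61·22.71·14.8 = 20498.4 kN·m/m
M_D = W·d = 2643·5.02 = 13267.9 kN·m/m
FS = M_R / M_D = 20498.4 / 13267.9 = 1.545

FS = 1.54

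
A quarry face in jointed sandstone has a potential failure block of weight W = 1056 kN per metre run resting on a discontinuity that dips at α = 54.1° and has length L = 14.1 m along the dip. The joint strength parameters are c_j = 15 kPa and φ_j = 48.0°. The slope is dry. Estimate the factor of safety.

Resolving the block weight along and normal to the plane and applying the Mohr–Coulomb strength on the joint:
N' = W cosα = 1056·cos54.1° = 619.2 kN/m
Driving force T = W sinα = 1056·sin54.1° = 855.4 kN/m
Resisting force R = c_j·L + N'·tanφ_j = 15·14.1 + 619.2·tan48.0° = 211.5 + 687.7 = 899.2 kN/m
FS = R / T = 899.2 / 855.4 = 1.051

FS = 1.05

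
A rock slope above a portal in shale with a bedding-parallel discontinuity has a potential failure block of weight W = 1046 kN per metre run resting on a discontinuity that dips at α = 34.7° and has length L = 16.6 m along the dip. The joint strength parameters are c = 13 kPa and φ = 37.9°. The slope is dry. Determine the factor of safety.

Resolving the block weight along and normal to the plane and applying the Mohr–Coulomb strength on the joint:
N' = W cosα = 1046·cos34.7° = 860.0 kN/m
Driving force T = W sinα = 1046·sin34.7° = 595.5 kN/m
Resisting force R = c·L + N'·tanφ = 13·16.6 + 860.0·tan37.9° = 215.8 + 669.5 = 885.3 kN/m
FS = R / T = 885.3 / 595.5 = 1.487

FS = 1.49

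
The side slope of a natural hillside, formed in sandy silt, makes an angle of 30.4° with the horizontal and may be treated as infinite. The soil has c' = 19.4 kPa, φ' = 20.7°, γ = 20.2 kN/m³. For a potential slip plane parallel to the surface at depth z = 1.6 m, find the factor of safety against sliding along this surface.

FS = 2.02

For an infinite slope with a slip plane parallel to the surface (no pore pressure): FS = [c' + γz cos²β tanφ'] / [γz sinβ cosβ].
γz = 20.2·1.6 = 32.32 kN/m²
Numerator = 19.4 + 32.32·cos²30.4°·tan20.7° = 19.4 + 32.32·0.7439·0.3779 = 28.485 kPa
Denominator = 32.32·sin30.4°·cos30.4° = 32.32·0.5060·0.8625 = 14.106 kPa
FS = 28.485 / 14.106 = 2.019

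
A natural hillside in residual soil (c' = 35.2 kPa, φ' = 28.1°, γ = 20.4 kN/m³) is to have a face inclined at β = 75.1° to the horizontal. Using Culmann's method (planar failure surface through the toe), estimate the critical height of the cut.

Culmann's analysis gives the critical failure plane at α_cr = (β + φ')/2 = (75.1 + 28.1)/2 = 51.6°, and the critical height
H_c = (4c'/γ) · sinβ cosφ' / [1 − cos(β − φ')]
    = (4·35.2/20.4) · sin75.1°·cos28.1° / [1 − cos(47.0°)]
    = 6.902 · 0.9664·0.8821 / [1 − 0.6820]
    = 6.902 · 0.8525 / 0.3180
    = 18.50 m

H_c = 18.50 m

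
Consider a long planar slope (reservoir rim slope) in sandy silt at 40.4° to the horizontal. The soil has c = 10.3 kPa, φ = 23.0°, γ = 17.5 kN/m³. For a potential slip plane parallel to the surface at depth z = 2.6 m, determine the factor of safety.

For an infinite slope with a slip plane parallel to the surface (no pore pressure): FS = [c + γz cos²β tanφ] / [γz sinβ cosβ].
γz = 17.5·2.6 = 45.50 kN/m²
Numerator = 10.3 + 45.50·cos²40.4°·tan23.0° = 10.3 + 45.50·0.5799·0.4245 = 21.501 kPa
Denominator = 45.50·sin40.4°·cos40.4° = 45.50·0.6481·0.7615 = 22.457 kPa
FS = 21.501 / 22.457 = 0.957

FS = 0.96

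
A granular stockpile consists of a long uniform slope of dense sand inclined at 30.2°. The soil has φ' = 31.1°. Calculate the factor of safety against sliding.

FS = 1.04

For a dry cohesionless infinite slope the factor of safety is FS = tanφ' / tanβ.
FS = tan31.1° / tan30.2° = 0.6032 / 0.5820 = 1.036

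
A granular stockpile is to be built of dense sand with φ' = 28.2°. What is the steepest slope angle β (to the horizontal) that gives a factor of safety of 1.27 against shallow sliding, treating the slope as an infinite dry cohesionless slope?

For an infinite dry cohesionless slope FS = tanφ'/tanβ, so tanβ = tanφ' / FS.
tanβ = tan28.2° / 1.27 = 0.5362 / 1.27 = 0.4222
β = arctan(0.4222) = 22.89°

β = 22.9°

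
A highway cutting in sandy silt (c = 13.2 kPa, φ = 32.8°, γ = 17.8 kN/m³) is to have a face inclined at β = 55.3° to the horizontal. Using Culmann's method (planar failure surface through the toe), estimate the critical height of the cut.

Culmann's analysis gives the critical failure plane at α_cr = (β + φ)/2 = (55.3 + 32.8)/2 = 44.0°, and the critical height
H_c = (4c/γ) · sinβ cosφ / [1 − cos(β − φ)]
    = (4·13.2/17.8) · sin55.3°·cos32.8° / [1 − cos(22.5°)]
    = 2.966 · 0.8221·0.8406 / [1 − 0.9239]
    = 2.966 · 0.6911 / 0.0761
    = 26.93 m

H_c = 26.93 m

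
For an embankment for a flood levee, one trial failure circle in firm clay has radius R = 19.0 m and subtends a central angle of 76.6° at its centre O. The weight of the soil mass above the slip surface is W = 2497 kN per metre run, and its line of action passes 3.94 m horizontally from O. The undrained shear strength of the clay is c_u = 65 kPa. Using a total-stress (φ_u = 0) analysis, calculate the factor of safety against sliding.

Taking moments about the centre O, the resisting moment is provided by the undrained shear strength acting along the arc:
Arc length L_a = R·θ = 19.0·(76.6°·π/180) = 19.0·1.3369 = 25.40 m
M_R = c_u·L_a·R = 65·25.40·19.0 = 31370.9 kN·m/m
M_D = W·d = 2497·3.94 = 9838.2 kN·m/m
FS = M_R / M_D = 31370.9 / 9838.2 = 3.189

FS = 3.19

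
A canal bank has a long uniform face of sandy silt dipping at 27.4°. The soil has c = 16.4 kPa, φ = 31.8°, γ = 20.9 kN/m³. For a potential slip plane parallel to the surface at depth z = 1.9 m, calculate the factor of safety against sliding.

For an infinite slope with a slip plane parallel to the surface (no pore pressure): FS = [c + γz cos²β tanφ] / [γz sinβ cosβ].
γz = 20.9·1.9 = 39.71 kN/m²
Numerator = 16.4 + 39.71·cos²27.4°·tan31.8° = 16.4 + 39.71·0.7882·0.6200 = 35.807 kPa
Denominator = 39.71·sin27.4°·cos27.4° = 39.71·0.4602·0.8878 = 16.224 kPa
FS = 35.807 / 16.224 = 2.207

FS = 2.21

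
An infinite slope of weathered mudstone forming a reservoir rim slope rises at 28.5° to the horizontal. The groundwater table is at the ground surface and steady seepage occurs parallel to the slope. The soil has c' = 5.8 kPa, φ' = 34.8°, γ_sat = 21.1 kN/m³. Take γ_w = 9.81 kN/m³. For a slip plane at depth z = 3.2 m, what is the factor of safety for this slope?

With seepage parallel to the slope and the water table at the surface, the effective normal stress on the slip plane uses the buoyant unit weight γ' = γ_sat − γ_w while the driving shear stress uses γ_sat:
FS = [c' + γ' z cos²β tanφ'] / [γ_sat z sinβ cosβ]
γ' = 21.1 − 9.81 = 11.29 kN/m³
Numerator = 5.8 + 11.29·3.2·cos²28.5°·tan34.8° = 5.8 + 11.29·3.2·0.7723·0.6950 = 25.193 kPa
Denominator = 21.1·3.2·sin28.5°·cos28.5° = 21.1·3.2·0.4772·0.8788 = 28.314 kPa
FS = 25.193 / 28.314 = 0.890

FS = 0.89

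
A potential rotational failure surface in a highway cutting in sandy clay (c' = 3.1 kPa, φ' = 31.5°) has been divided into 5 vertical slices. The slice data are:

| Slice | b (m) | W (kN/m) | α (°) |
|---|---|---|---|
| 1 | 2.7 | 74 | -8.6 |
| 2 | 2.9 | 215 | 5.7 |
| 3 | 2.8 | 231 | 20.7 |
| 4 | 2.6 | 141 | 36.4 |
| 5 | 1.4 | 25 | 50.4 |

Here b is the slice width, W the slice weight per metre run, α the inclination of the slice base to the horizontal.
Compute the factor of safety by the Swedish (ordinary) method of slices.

Ordinary method of slices: FS = Σ[c'·Δl_i + (W_i cosα_i)·tanφ'] / Σ W_i sinα_i, with Δl_i = b_i / cosα_i.
Slice 1: Δl = 2.7/cos(-8.6°) = 2.731 m; N'_1 = 74·cos(-8.6°) = 73.2; c'Δl = 8.47; W sinα = -11.1
Slice 2: Δl = 2.9/cos5.7° = 2.914 m; N'_2 = 215·cos5.7° = 213.9; c'Δl = 9.03; W sinα = 21.4
Slice 3: Δl = 2.8/cos20.7° = 2.993 m; N'_3 = 231·cos20.7° = 216.1; c'Δl = 9.28; W sinα = 81.7
Slice 4: Δl = 2.6/cos36.4° = 3.230 m; N'_4 = 141·cos36.4° = 113.5; c'Δl = 10.01; W sinα = 83.7
Slice 5: Δl = 1.4/cos50.4° = 2.196 m; N'_5 = 25·cos50.4° = 15.9; c'Δl = 6.81; W sinα = 19.3
Σc'Δl = 43.6 kN/m; ΣN' = 632.6 kN/m; ΣW sinα = 194.9 kN/m
Resisting = 43.6 + 632.6·tan31.5° = 43.6 + 387.7 = 431.3 kN/m
FS = 431.3 / 194.9 = 2.213

FS = 2.21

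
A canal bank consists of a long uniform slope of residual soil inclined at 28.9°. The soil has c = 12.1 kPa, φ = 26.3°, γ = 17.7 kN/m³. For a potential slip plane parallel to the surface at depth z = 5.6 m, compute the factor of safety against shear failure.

For an infinite slope with a slip plane parallel to the surface (no pore pressure): FS = [c + γz cos²β tanφ] / [γz sinβ cosβ].
γz = 17.7·5.6 = 99.12 kN/m²
Numerator = 12.1 + 99.12·cos²28.9°·tan26.3° = 12.1 + 99.12·0.7664·0.4942 = 49.646 kPa
Denominator = 99.12·sin28.9°·cos28.9° = 99.12·0.4833·0.8755 = 41.937 kPa
FS = 49.646 / 41.937 = 1.184

FS = 1.18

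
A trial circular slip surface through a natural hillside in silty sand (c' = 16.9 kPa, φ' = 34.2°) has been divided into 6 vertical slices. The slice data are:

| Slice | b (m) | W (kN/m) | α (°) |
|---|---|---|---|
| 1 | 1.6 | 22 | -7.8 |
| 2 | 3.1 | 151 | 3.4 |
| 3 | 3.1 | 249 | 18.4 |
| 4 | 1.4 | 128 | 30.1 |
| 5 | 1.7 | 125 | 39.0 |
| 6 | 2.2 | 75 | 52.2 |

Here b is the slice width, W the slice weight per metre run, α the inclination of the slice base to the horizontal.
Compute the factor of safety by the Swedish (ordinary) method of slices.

Ordinary method of slices: FS = Σ[c'·Δl_i + (W_i cosα_i)·tanφ'] / Σ W_i sinα_i, with Δl_i = b_i / cosα_i.
Slice 1: Δl = 1.6/cos(-7.8°) = 1.615 m; N'_1 = 22·cos(-7.8°) = 21.8; c'Δl = 27.29; W sinα = -3.0
Slice 2: Δl = 3.1/cos3.4° = 3.105 m; N'_2 = 151·cos3.4° = 150.7; c'Δl = 52.48; W sinα = 9.0
Slice 3: Δl = 3.1/cos18.4° = 3.267 m; N'_3 = 249·cos18.4° = 236.3; c'Δl = 55.21; W sinα = 78.6
Slice 4: Δl = 1.4/cos30.1° = 1.618 m; N'_4 = 128·cos30.1° = 110.7; c'Δl = 27.35; W sinα = 64.2
Slice 5: Δl = 1.7/cos39.0° = 2.187 m; N'_5 = 125·cos39.0° = 97.1; c'Δl = 36.97; W sinα = 78.7
Slice 6: Δl = 2.2/cos52.2° = 3.589 m; N'_6 = 75·cos52.2° = 46.0; c'Δl = 60.66; W sinα = 59.3
Σc'Δl = 260.0 kN/m; ΣN' = 662.7 kN/m; ΣW sinα = 286.7 kN/m
Resisting = 260.0 + 662.7·tan34.2° = 260.0 + 450.3 = 710.3 kN/m
FS = 710.3 / 286.7 = 2.478

FS = 2.48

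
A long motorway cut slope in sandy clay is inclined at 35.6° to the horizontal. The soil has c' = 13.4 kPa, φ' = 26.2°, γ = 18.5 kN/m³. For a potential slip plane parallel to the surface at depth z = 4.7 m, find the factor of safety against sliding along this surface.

FS = 1.01

For an infinite slope with a slip plane parallel to the surface (no pore pressure): FS = [c' + γz cos²β tanφ'] / [γz sinβ cosβ].
γz = 18.5·4.7 = 86.95 kN/m²
Numerator = 13.4 + 86.95·cos²35.6°·tan26.2° = 13.4 + 86.95·0.6611·0.4921 = 41.686 kPa
Denominator = 86.95·sin35.6°·cos35.6° = 86.95·0.5821·0.8131 = 41.156 kPa
FS = 41.686 / 41.156 = 1.013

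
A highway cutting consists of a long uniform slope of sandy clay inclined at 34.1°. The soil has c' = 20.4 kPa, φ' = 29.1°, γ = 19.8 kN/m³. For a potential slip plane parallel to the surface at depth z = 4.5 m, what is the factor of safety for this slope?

For an infinite slope with a slip plane parallel to the surface (no pore pressure): FS = [c' + γz cos²β tanφ'] / [γz sinβ cosβ].
γz = 19.8·4.5 = 89.10 kN/m²
Numerator = 20.4 + 89.10·cos²34.1°·tan29.1° = 20.4 + 89.10·0.6857·0.5566 = 54.405 kPa
Denominator = 89.10·sin34.1°·cos34.1° = 89.10·0.5606·0.8281 = 41.364 kPa
FS = 54.405 / 41.364 = 1.315

FS = 1.32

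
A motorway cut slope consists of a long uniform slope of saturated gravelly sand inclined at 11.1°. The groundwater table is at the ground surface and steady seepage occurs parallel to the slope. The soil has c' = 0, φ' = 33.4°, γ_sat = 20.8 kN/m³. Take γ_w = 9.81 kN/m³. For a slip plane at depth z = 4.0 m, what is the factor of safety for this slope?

With seepage parallel to the slope and the water table at the surface, the effective normal stress on the slip plane uses the buoyant unit weight γ' = γ_sat − γ_w while the driving shear stress uses γ_sat:
FS = [c' + γ' z cos²β tanφ'] / [γ_sat z sinβ cosβ]
(For c' = 0 this reduces to FS = (γ'/γ_sat)·tanφ'/tanβ.)
γ' = 20.8 − 9.81 = 10.99 kN/m³
Numerator = 0.0 + 10.99·4.0·cos²11.1°·tan33.4° = 0.0 + 10.99·4.0·0.9629·0.6594 = 27.912 kPa
Denominator = 20.8·4.0·sin11.1°·cos11.1° = 20.8·4.0·0.1925·0.9813 = 15.718 kPa
FS = 27.912 / 15.718 = 1.776

FS = 1.78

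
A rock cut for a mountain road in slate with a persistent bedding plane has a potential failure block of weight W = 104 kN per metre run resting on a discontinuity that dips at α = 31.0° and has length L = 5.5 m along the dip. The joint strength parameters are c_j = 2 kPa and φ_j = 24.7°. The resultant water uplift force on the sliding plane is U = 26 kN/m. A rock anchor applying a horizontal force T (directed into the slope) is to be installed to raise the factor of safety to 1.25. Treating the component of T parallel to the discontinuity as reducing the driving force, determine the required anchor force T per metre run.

T = 21 kN/m

Resolving forces along and normal to the sliding plane, with the horizontal anchor force T adding T·sinα to the effective normal force and T·cosα acting up the plane against the driving force:
FS = [c_jL + (W cosα − U + T sinα) tanφ_j] / [W sinα − T cosα]
Without the anchor: N' = 63.1 kN/m, driving T_d = 53.6 kN/m, resisting R = 2·5.5 + 63.1·tan24.7° = 40.0 kN/m, FS = 0.75.
Setting FS = 1.25 and solving for T:
1.25·(53.6 − T cos31.0°) = 40.0 + T sin31.0°·tan24.7°
T·(sin31.0°·tan24.7° + 1.25·cos31.0°) = 1.25·53.6 − 40.0
T·(0.5150·0.4599 + 1.25·0.8572) = 67.0 − 40.0 = 26.9
T·1.3084 = 26.9
T = 20.6 kN/m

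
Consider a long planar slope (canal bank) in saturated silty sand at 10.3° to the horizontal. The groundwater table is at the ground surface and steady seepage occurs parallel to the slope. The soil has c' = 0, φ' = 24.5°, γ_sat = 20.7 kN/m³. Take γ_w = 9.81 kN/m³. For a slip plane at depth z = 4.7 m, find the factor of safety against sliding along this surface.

FS = 1.32

With seepage parallel to the slope and the water table at the surface, the effective normal stress on the slip plane uses the buoyant unit weight γ' = γ_sat − γ_w while the driving shear stress uses γ_sat:
FS = [c' + γ' z cos²β tanφ'] / [γ_sat z sinβ cosβ]
(For c' = 0 this reduces to FS = (γ'/γ_sat)·tanφ'/tanβ.)
γ' = 20.7 − 9.81 = 10.89 kN/m³
Numerator = 0.0 + 10.89·4.7·cos²10.3°·tan24.5° = 0.0 + 10.89·4.7·0.9680·0.4557 = 22.580 kPa
Denominator = 20.7·4.7·sin10.3°·cos10.3° = 20.7·4.7·0.1788·0.9839 = 17.115 kPa
FS = 22.580 / 17.115 = 1.319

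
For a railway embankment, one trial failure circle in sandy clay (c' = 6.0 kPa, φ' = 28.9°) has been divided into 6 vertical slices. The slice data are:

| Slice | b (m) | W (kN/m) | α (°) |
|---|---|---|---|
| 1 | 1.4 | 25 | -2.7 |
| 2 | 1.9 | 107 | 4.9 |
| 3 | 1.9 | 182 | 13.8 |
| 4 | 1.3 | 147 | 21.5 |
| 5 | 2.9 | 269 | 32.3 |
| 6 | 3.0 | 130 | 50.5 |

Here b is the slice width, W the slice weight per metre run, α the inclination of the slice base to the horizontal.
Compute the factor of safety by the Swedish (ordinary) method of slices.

FS = 1.45

Ordinary method of slices: FS = Σ[c'·Δl_i + (W_i cosα_i)·tanφ'] / Σ W_i sinα_i, with Δl_i = b_i / cosα_i.
Slice 1: Δl = 1.4/cos(-2.7°) = 1.402 m; N'_1 = 25·cos(-2.7°) = 25.0; c'Δl = 8.41; W sinα = -1.2
Slice 2: Δl = 1.9/cos4.9° = 1.907 m; N'_2 = 107·cos4.9° = 106.6; c'Δl = 11.44; W sinα = 9.1
Slice 3: Δl = 1.9/cos13.8° = 1.956 m; N'_3 = 182·cos13.8° = 176.7; c'Δl = 11.74; W sinα = 43.4
Slice 4: Δl = 1.3/cos21.5° = 1.397 m; N'_4 = 147·cos21.5° = 136.8; c'Δl = 8.38; W sinα = 53.9
Slice 5: Δl = 2.9/cos32.3° = 3.431 m; N'_5 = 269·cos32.3° = 227.4; c'Δl = 20.59; W sinα = 143.7
Slice 6: Δl = 3.0/cos50.5° = 4.716 m; N'_6 = 130·cos50.5° = 82.7; c'Δl = 28.30; W sinα = 100.3
Σc'Δl = 88.9 kN/m; ΣN' = 755.2 kN/m; ΣW sinα = 349.3 kN/m
Resisting = 88.9 + 755.2·tan28.9° = 88.9 + 416.9 = 505.7 kN/m
FS = 505.7 / 349.3 = 1.448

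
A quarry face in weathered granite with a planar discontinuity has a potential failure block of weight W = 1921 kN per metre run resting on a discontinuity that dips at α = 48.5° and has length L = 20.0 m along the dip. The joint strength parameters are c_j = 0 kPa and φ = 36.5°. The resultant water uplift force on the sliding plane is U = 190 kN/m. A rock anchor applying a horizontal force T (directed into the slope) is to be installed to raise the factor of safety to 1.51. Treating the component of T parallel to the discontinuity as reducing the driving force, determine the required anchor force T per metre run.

Resolving forces along and normal to the sliding plane, with the horizontal anchor force T adding T·sinα to the effective normal force and T·cosα acting up the plane against the driving force:
FS = [c_jL + (W cosα − U + T sinα) tanφ] / [W sinα − T cosα]
Without the anchor: N' = 1082.9 kN/m, driving T_d = 1438.7 kN/m, resisting R = 0·20.0 + 1082.9·tan36.5° = 801.3 kN/m, FS = 0.56.
Setting FS = 1.51 and solving for T:
1.51·(1438.7 − T cos48.5°) = 801.3 + T sin48.5°·tan36.5°
T·(sin48.5°·tan36.5° + 1.51·cos48.5°) = 1.51·1438.7 − 801.3
T·(0.7490·0.7400 + 1.51·0.6626) = 2172.5 − 801.3 = 1371.2
T·1.5548 = 1371.2
T = 881.9 kN/m

T = 882 kN/m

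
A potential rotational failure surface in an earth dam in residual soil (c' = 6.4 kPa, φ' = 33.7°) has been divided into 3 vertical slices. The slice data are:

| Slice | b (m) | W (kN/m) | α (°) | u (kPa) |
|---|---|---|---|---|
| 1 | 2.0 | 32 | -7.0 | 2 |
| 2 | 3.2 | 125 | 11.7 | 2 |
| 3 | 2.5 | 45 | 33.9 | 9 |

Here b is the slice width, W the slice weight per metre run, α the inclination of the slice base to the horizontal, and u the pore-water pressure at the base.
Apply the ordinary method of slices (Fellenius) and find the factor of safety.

FS = 3.34

Ordinary method of slices: FS = Σ[c'·Δl_i + (W_i cosα_i − u_i·Δl_i)·tanφ'] / Σ W_i sinα_i, with Δl_i = b_i / cosα_i.
Slice 1: Δl = 2.0/cos(-7.0°) = 2.015 m; N'_1 = 32·cos(-7.0°) − 2·2.015 = 27.7; c'Δl = 12.90; W sinα = -3.9
Slice 2: Δl = 3.2/cos11.7° = 3.268 m; N'_2 = 125·cos11.7° − 2·3.268 = 115.9; c'Δl = 20.91; W sinα = 25.3
Slice 3: Δl = 2.5/cos33.9° = 3.012 m; N'_3 = 45·cos33.9° − 9·3.012 = 10.2; c'Δl = 19.28; W sinα = 25.1
Σc'Δl = 53.1 kN/m; ΣN' = 153.8 kN/m; ΣW sinα = 46.5 kN/m
Resisting = 53.1 + 153.8·tan33.7° = 53.1 + 102.6 = 155.7 kN/m
FS = 155.7 / 46.5 = 3.345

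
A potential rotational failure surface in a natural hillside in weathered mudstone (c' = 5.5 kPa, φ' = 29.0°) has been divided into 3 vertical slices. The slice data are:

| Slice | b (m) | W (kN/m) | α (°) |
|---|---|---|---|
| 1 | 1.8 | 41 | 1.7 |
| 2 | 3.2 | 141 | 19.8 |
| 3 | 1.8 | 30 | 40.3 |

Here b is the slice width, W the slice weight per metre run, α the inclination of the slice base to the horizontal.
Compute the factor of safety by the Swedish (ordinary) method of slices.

FS = 2.20

Ordinary method of slices: FS = Σ[c'·Δl_i + (W_i cosα_i)·tanφ'] / Σ W_i sinα_i, with Δl_i = b_i / cosα_i.
Slice 1: Δl = 1.8/cos1.7° = 1.801 m; N'_1 = 41·cos1.7° = 41.0; c'Δl = 9.90; W sinα = 1.2
Slice 2: Δl = 3.2/cos19.8° = 3.401 m; N'_2 = 141·cos19.8° = 132.7; c'Δl = 18.71; W sinα = 47.8
Slice 3: Δl = 1.8/cos40.3° = 2.360 m; N'_3 = 30·cos40.3° = 22.9; c'Δl = 12.98; W sinα = 19.4
Σc'Δl = 41.6 kN/m; ΣN' = 196.5 kN/m; ΣW sinα = 68.4 kN/m
Resisting = 41.6 + 196.5·tan29.0° = 41.6 + 108.9 = 150.5 kN/m
FS = 150.5 / 68.4 = 2.201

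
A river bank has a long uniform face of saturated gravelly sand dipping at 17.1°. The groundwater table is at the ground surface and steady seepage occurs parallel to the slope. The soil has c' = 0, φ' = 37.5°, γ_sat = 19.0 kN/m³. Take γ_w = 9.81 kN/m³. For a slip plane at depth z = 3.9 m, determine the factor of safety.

With seepage parallel to the slope and the water table at the surface, the effective normal stress on the slip plane uses the buoyant unit weight γ' = γ_sat − γ_w while the driving shear stress uses γ_sat:
FS = [c' + γ' z cos²β tanφ'] / [γ_sat z sinβ cosβ]
(For c' = 0 this reduces to FS = (γ'/γ_sat)·tanφ'/tanβ.)
γ' = 19.0 − 9.81 = 9.19 kN/m³
Numerator = 0.0 + 9.19·3.9·cos²17.1°·tan37.5° = 0.0 + 9.19·3.9·0.9135·0.7673 = 25.124 kPa
Denominator = 19.0·3.9·sin17.1°·cos17.1° = 19.0·3.9·0.2940·0.9558 = 20.825 kPa
FS = 25.124 / 20.825 = 1.206

FS = 1.21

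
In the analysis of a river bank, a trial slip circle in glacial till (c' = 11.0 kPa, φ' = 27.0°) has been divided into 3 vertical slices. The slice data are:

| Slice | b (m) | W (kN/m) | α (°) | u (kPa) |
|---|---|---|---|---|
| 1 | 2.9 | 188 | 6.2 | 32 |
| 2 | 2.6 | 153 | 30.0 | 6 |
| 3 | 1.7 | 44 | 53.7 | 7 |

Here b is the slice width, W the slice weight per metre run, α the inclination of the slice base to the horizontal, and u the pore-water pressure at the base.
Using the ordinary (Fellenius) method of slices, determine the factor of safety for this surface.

FS = 1.56

Ordinary method of slices: FS = Σ[c'·Δl_i + (W_i cosα_i − u_i·Δl_i)·tanφ'] / Σ W_i sinα_i, with Δl_i = b_i / cosα_i.
Slice 1: Δl = 2.9/cos6.2° = 2.917 m; N'_1 = 188·cos6.2° − 32·2.917 = 93.6; c'Δl = 32.09; W sinα = 20.3
Slice 2: Δl = 2.6/cos30.0° = 3.002 m; N'_2 = 153·cos30.0° − 6·3.002 = 114.5; c'Δl = 33.02; W sinα = 76.5
Slice 3: Δl = 1.7/cos53.7° = 2.872 m; N'_3 = 44·cos53.7° − 7·2.872 = 5.9; c'Δl = 31.59; W sinα = 35.5
Σc'Δl = 96.7 kN/m; ΣN' = 214.0 kN/m; ΣW sinα = 132.3 kN/m
Resisting = 96.7 + 214.0·tan27.0° = 96.7 + 109.0 = 205.7 kN/m
FS = 205.7 / 132.3 = 1.555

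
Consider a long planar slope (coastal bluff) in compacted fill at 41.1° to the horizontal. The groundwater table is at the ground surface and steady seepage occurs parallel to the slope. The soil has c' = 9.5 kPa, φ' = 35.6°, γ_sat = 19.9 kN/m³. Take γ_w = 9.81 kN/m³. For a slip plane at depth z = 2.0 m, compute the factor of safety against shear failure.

With seepage parallel to the slope and the water table at the surface, the effective normal stress on the slip plane uses the buoyant unit weight γ' = γ_sat − γ_w while the driving shear stress uses γ_sat:
FS = [c' + γ' z cos²β tanφ'] / [γ_sat z sinβ cosβ]
γ' = 19.9 − 9.81 = 10.09 kN/m³
Numerator = 9.5 + 10.09·2.0·cos²41.1°·tan35.6° = 9.5 + 10.09·2.0·0.5679·0.7159 = 17.704 kPa
Denominator = 19.9·2.0·sin41.1°·cos41.1° = 19.9·2.0·0.6574·0.7536 = 19.716 kPa
FS = 17.704 / 19.716 = 0.898

FS = 0.90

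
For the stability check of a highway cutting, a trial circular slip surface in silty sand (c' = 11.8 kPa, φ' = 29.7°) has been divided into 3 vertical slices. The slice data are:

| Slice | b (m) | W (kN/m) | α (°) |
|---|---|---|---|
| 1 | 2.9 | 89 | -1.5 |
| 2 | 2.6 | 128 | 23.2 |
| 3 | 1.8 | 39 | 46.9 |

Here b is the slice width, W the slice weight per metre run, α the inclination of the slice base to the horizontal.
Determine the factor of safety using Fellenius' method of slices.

FS = 3.03

Ordinary method of slices: FS = Σ[c'·Δl_i + (W_i cosα_i)·tanφ'] / Σ W_i sinα_i, with Δl_i = b_i / cosα_i.
Slice 1: Δl = 2.9/cos(-1.5°) = 2.901 m; N'_1 = 89·cos(-1.5°) = 89.0; c'Δl = 34.23; W sinα = -2.3
Slice 2: Δl = 2.6/cos23.2° = 2.829 m; N'_2 = 128·cos23.2° = 117.6; c'Δl = 33.38; W sinα = 50.4
Slice 3: Δl = 1.8/cos46.9° = 2.634 m; N'_3 = 39·cos46.9° = 26.6; c'Δl = 31.09; W sinα = 28.5
Σc'Δl = 98.7 kN/m; ΣN' = 233.3 kN/m; ΣW sinα = 76.6 kN/m
Resisting = 98.7 + 233.3·tan29.7° = 98.7 + 133.1 = 231.7 kN/m
FS = 231.7 / 76.6 = 3.027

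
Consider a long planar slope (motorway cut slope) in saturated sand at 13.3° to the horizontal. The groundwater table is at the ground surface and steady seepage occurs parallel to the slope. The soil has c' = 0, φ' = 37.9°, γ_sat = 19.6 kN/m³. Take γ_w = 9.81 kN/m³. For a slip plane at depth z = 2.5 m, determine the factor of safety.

FS = 1.64

With seepage parallel to the slope and the water table at the surface, the effective normal stress on the slip plane uses the buoyant unit weight γ' = γ_sat − γ_w while the driving shear stress uses γ_sat:
FS = [c' + γ' z cos²β tanφ'] / [γ_sat z sinβ cosβ]
(For c' = 0 this reduces to FS = (γ'/γ_sat)·tanφ'/tanβ.)
γ' = 19.6 − 9.81 = 9.79 kN/m³
Numerator = 0.0 + 9.79·2.5·cos²13.3°·tan37.9° = 0.0 + 9.79·2.5·0.9471·0.7785 = 18.045 kPa
Denominator = 19.6·2.5·sin13.3°·cos13.3° = 19.6·2.5·0.2300·0.9732 = 10.970 kPa
FS = 18.045 / 10.970 = 1.645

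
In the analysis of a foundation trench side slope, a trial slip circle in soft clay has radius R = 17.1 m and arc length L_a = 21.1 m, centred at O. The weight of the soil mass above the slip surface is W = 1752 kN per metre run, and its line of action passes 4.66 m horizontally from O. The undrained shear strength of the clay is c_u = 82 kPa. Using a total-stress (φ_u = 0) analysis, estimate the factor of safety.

Taking moments about the centre O, the resisting moment is provided by the undrained shear strength acting along the arc:
M_R = c_u·L_a·R = 82·21.10·17.1 = 29586.4 kN·m/m
M_D = W·d = 1752·4.66 = 8164.3 kN·m/m
FS = M_R / M_D = 29586.4 / 8164.3 = 3.624

FS = 3.62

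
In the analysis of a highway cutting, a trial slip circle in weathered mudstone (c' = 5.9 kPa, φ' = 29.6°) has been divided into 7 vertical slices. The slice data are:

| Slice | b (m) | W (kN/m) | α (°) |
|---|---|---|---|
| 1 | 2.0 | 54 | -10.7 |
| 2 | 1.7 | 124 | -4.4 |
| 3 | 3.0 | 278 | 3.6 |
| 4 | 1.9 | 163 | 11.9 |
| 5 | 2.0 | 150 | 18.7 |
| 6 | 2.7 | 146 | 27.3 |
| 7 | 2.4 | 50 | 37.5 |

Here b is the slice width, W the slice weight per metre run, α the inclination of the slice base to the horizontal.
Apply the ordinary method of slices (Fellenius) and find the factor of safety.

FS = 3.53

Ordinary method of slices: FS = Σ[c'·Δl_i + (W_i cosα_i)·tanφ'] / Σ W_i sinα_i, with Δl_i = b_i / cosα_i.
Slice 1: Δl = 2.0/cos(-10.7°) = 2.035 m; N'_1 = 54·cos(-10.7°) = 53.1; c'Δl = 12.01; W sinα = -10.0
Slice 2: Δl = 1.7/cos(-4.4°) = 1.705 m; N'_2 = 124·cos(-4.4°) = 123.6; c'Δl = 10.06; W sinα = -9.5
Slice 3: Δl = 3.0/cos3.6° = 3.006 m; N'_3 = 278·cos3.6° = 277.5; c'Δl = 17.73; W sinα = 17.5
Slice 4: Δl = 1.9/cos11.9° = 1.942 m; N'_4 = 163·cos11.9° = 159.5; c'Δl = 11.46; W sinα = 33.6
Slice 5: Δl = 2.0/cos18.7° = 2.111 m; N'_5 = 150·cos18.7° = 142.1; c'Δl = 12.46; W sinα = 48.1
Slice 6: Δl = 2.7/cos27.3° = 3.038 m; N'_6 = 146·cos27.3° = 129.7; c'Δl = 17.93; W sinα = 67.0
Slice 7: Δl = 2.4/cos37.5° = 3.025 m; N'_7 = 50·cos37.5° = 39.7; c'Δl = 17.85; W sinα = 30.4
Σc'Δl = 99.5 kN/m; ΣN' = 925.1 kN/m; ΣW sinα = 177.0 kN/m
Resisting = 99.5 + 925.1·tan29.6° = 99.5 + 525.5 = 625.0 kN/m
FS = 625.0 / 177.0 = 3.531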